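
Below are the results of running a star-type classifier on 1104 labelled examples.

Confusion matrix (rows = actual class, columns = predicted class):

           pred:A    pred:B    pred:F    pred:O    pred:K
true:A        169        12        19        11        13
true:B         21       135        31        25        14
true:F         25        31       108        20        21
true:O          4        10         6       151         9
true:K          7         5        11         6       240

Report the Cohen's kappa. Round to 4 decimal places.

0.6576

Observed agreement pₒ = trace/N = 803/1104 = 0.72736
Expected agreement pₑ = Σ (rowᵢ·colᵢ)/N² = (224·226 + 226·193 + 205·175 + 180·213 + 269·297)/1104² = 0.20376
κ = (pₒ − pₑ)/(1 − pₑ) = (0.72736 − 0.20376)/(1 − 0.20376) = 0.6576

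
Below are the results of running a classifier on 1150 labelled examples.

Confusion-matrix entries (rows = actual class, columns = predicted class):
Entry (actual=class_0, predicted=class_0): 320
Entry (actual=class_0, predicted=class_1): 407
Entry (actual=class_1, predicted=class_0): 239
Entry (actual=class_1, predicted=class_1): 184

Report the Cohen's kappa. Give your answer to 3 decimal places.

Observed agreement pₒ = trace/N = 504/1150 = 0.4383
Expected agreement pₑ = Σ (rowᵢ·colᵢ)/N² = (727·559 + 423·591)/1150² = 0.4963
κ = (pₒ − pₑ)/(1 − pₑ) = (0.4383 − 0.4963)/(1 − 0.4963) = -0.115

-0.115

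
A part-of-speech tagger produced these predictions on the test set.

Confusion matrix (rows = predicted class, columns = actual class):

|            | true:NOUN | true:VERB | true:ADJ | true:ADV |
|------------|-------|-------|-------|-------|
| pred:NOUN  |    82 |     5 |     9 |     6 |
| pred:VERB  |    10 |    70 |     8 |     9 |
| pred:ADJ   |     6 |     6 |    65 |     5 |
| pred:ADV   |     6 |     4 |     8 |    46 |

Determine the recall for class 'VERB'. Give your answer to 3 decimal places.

Take TP from the diagonal, FP from the rest of the 'VERB' prediction marginal, FN from the rest of the 'VERB' actual marginal.
recall = TP/(TP+FN).
VERB: TP=70, FN=5+6+4=15 → 70/85 = 0.8235

0.824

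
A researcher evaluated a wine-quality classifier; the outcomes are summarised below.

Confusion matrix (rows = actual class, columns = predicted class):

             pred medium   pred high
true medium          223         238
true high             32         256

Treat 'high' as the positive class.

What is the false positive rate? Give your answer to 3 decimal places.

0.516

FPR = FP/(FP+TN) = 238/(238+223) = 0.516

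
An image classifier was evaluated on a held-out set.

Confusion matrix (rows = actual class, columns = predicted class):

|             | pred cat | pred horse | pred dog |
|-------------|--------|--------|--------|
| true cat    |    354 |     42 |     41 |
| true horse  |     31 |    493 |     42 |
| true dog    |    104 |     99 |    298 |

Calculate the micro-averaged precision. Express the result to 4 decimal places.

0.7613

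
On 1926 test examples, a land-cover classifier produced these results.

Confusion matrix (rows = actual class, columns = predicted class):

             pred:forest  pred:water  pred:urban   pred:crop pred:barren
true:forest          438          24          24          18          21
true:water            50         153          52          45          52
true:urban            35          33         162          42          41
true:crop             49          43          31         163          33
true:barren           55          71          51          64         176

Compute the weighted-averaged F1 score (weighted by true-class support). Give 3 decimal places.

0.559

Per-class F1 score (2·TP/(2·TP+FP+FN)):
  forest: TP=438, FP=50+35+49+55=189, FN=24+24+18+21=87 → 876/1152 = 0.7604
  water: TP=153, FP=24+33+43+71=171, FN=50+52+45+52=199 → 306/676 = 0.4527
  urban: TP=162, FP=24+52+31+51=158, FN=35+33+42+41=151 → 324/633 = 0.5118
  crop: TP=163, FP=18+45+42+64=169, FN=49+43+31+33=156 → 326/651 = 0.5008
  barren: TP=176, FP=21+52+41+33=147, FN=55+71+51+64=241 → 352/740 = 0.4757
Weighted-F1 score = Σ (supportᵢ/N)·F1 scoreᵢ with N=1926: (525/1926)·0.7604 + (352/1926)·0.4527 + (313/1926)·0.5118 + (319/1926)·0.5008 + (417/1926)·0.4757 = 0.559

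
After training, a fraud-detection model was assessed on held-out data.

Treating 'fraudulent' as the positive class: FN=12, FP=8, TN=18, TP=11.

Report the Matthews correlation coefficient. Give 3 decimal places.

MCC = (TP·TN − FP·FN) / √((TP+FP)(TP+FN)(TN+FP)(TN+FN))
Numerator = 11·18 − 8·12 = 102
Denominator = √(19·23·26·30) = √340860 = 583.8322
MCC = 102 / 583.8322 = 0.175

0.175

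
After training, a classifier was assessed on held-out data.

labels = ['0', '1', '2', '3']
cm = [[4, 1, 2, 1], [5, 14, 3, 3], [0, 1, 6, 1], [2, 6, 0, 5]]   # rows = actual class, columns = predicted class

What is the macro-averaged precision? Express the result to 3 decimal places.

0.511

Per-class precision (TP/(TP+FP)):
  0: TP=4, FP=5+0+2=7 → 4/11 = 0.3636
  1: TP=14, FP=1+1+6=8 → 14/22 = 0.6364
  2: TP=6, FP=2+3+0=5 → 6/11 = 0.5455
  3: TP=5, FP=1+3+1=5 → 5/10 = 0.5000
Macro-precision = mean = (0.3636 + 0.6364 + 0.5455 + 0.5000) / 4 = 0.511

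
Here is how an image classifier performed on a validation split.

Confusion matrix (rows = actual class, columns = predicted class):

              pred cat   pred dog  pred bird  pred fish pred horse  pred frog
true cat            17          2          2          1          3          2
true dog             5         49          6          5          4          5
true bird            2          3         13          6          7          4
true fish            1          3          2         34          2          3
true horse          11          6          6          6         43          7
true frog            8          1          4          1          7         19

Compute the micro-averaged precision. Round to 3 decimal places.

0.583

Micro-averaging pools counts across classes: ΣTP=175, ΣFP=125, ΣFN=125.
Micro-precision = TP/(TP+FP) on pooled counts = 0.583 (equals overall accuracy in single-label multiclass).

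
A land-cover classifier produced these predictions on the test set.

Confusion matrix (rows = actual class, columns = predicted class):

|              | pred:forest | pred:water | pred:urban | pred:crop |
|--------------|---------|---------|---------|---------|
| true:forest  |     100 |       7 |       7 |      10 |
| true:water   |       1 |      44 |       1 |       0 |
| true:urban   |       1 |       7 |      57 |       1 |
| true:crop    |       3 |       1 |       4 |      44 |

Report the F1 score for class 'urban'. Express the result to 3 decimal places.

0.844

Take TP from the diagonal, FP from the rest of the 'urban' prediction marginal, FN from the rest of the 'urban' actual marginal.
F1 score = 2·TP/(2·TP+FP+FN).
urban: TP=57, FP=7+1+4=12, FN=1+7+1=9 → 114/135 = 0.8444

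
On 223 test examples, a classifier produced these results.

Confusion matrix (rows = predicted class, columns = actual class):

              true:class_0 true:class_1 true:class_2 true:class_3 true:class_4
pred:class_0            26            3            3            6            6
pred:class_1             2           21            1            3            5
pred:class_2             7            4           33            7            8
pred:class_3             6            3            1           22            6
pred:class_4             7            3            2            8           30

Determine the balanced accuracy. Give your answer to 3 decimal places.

Balanced accuracy = mean of per-class recall.
  class_0: recall = 26/48 = 0.5417
  class_1: recall = 21/34 = 0.6176
  class_2: recall = 33/40 = 0.8250
  class_3: recall = 22/46 = 0.4783
  class_4: recall = 30/55 = 0.5455
Mean = (0.5417 + 0.6176 + 0.8250 + 0.4783 + 0.5455) / 5 = 0.602

0.602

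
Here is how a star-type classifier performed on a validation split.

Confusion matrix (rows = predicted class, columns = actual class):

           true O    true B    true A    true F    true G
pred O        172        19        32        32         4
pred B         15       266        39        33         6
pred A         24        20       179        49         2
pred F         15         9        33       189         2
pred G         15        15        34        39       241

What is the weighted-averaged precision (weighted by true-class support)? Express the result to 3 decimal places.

Per-class precision (TP/(TP+FP)):
  O: TP=172, FP=19+32+32+4=87 → 172/259 = 0.6641
  B: TP=266, FP=15+39+33+6=93 → 266/359 = 0.7409
  A: TP=179, FP=24+20+49+2=95 → 179/274 = 0.6533
  F: TP=189, FP=15+9+33+2=59 → 189/248 = 0.7621
  G: TP=241, FP=15+15+34+39=103 → 241/344 = 0.7006
Weighted-precision = Σ (supportᵢ/N)·precisionᵢ with N=1484: (241/1484)·0.6641 + (329/1484)·0.7409 + (317/1484)·0.6533 + (342/1484)·0.7621 + (255/1484)·0.7006 = 0.708

0.708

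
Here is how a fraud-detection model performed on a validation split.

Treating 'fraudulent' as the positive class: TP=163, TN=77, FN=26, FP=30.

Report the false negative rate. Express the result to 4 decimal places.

FNR = FN/(FN+TP) = 26/(26+163) = 0.1376

0.1376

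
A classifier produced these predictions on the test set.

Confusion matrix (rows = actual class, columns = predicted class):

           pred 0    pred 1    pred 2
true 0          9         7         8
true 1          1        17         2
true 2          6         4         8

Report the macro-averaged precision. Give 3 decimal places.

0.538

Per-class precision (TP/(TP+FP)):
  0: TP=9, FP=1+6=7 → 9/16 = 0.5625
  1: TP=17, FP=7+4=11 → 17/28 = 0.6071
  2: TP=8, FP=8+2=10 → 8/18 = 0.4444
Macro-precision = mean = (0.5625 + 0.6071 + 0.4444) / 3 = 0.538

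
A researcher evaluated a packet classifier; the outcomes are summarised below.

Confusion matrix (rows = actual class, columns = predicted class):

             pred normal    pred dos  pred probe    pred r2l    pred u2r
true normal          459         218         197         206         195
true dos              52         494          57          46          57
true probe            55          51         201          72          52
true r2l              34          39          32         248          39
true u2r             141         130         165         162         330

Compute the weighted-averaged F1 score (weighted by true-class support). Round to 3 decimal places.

0.461

Per-class F1 score (2·TP/(2·TP+FP+FN)):
  normal: TP=459, FP=52+55+34+141=282, FN=218+197+206+195=816 → 918/2016 = 0.4554
  dos: TP=494, FP=218+51+39+130=438, FN=52+57+46+57=212 → 988/1638 = 0.6032
  probe: TP=201, FP=197+57+32+165=451, FN=55+51+72+52=230 → 402/1083 = 0.3712
  r2l: TP=248, FP=206+46+72+162=486, FN=34+39+32+39=144 → 496/1126 = 0.4405
  u2r: TP=330, FP=195+57+52+39=343, FN=141+130+165+162=598 → 660/1601 = 0.4122
Weighted-F1 score = Σ (supportᵢ/N)·F1 scoreᵢ with N=3732: (1275/3732)·0.4554 + (706/3732)·0.6032 + (431/3732)·0.3712 + (392/3732)·0.4405 + (928/3732)·0.4122 = 0.461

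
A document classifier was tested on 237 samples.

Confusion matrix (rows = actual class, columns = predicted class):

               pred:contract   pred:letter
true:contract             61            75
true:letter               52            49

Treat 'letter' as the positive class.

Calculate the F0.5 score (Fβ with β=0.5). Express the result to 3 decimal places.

0.410

Fβ = (1+β²)·TP / ((1+β²)·TP + β²·FN + FP), with β²=1/4
= 1.25·49 / (1.25·49 + 0.25·52 + 75) = 0.410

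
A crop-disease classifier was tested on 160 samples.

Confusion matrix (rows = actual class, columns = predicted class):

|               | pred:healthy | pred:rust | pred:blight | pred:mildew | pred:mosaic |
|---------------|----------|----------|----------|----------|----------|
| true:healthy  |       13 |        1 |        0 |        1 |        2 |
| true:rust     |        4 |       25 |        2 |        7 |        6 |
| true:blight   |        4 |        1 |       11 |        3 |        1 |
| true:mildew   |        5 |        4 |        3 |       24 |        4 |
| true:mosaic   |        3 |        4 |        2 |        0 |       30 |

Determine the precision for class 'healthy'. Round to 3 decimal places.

precision = TP/(TP+FP).
healthy: TP=13, FP=4+4+5+3=16 → 13/29 = 0.4483

0.448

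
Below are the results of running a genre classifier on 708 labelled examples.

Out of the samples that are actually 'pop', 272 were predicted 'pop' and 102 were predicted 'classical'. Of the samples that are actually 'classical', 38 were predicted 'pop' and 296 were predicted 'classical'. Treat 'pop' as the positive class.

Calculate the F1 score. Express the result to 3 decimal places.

0.795

Precision = TP/(TP+FP) = 272/310 = 0.8774
Recall = TP/(TP+FN) = 272/374 = 0.7273
F1 = 2·TP/(2·TP+FP+FN) = 544/684 = 0.795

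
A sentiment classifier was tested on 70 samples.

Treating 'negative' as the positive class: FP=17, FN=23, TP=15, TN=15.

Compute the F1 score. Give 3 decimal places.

0.429

Precision = TP/(TP+FP) = 15/32 = 0.4688
Recall = TP/(TP+FN) = 15/38 = 0.3947
F1 = 2·TP/(2·TP+FP+FN) = 30/70 = 0.429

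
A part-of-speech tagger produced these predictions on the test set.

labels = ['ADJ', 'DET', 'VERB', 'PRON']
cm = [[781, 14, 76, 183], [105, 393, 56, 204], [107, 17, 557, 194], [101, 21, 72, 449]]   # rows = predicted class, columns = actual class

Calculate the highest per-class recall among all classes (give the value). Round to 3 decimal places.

0.883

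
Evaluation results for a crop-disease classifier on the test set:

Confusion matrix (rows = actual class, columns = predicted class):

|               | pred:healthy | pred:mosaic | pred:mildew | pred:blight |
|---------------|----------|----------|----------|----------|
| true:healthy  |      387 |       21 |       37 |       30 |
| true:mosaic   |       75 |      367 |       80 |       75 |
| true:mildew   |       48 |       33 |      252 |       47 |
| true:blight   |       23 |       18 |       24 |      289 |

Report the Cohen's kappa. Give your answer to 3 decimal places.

Observed agreement pₒ = trace/N = 1295/1806 = 0.7171
Expected agreement pₑ = Σ (rowᵢ·colᵢ)/N² = (475·533 + 597·439 + 380·393 + 354·441)/1806² = 0.2516
κ = (pₒ − pₑ)/(1 − pₑ) = (0.7171 − 0.2516)/(1 − 0.2516) = 0.622

0.622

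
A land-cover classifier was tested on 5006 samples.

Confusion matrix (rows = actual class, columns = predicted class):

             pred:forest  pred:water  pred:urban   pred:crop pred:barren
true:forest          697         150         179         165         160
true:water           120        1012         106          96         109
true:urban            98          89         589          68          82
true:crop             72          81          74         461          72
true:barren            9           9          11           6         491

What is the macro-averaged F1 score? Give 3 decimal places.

0.644

Per-class F1 score (2·TP/(2·TP+FP+FN)):
  forest: TP=697, FP=120+98+72+9=299, FN=150+179+165+160=654 → 1394/2347 = 0.5939
  water: TP=1012, FP=150+89+81+9=329, FN=120+106+96+109=431 → 2024/2784 = 0.7270
  urban: TP=589, FP=179+106+74+11=370, FN=98+89+68+82=337 → 1178/1885 = 0.6249
  crop: TP=461, FP=165+96+68+6=335, FN=72+81+74+72=299 → 922/1556 = 0.5925
  barren: TP=491, FP=160+109+82+72=423, FN=9+9+11+6=35 → 982/1440 = 0.6819
Macro-F1 score = mean = (0.5939 + 0.7270 + 0.6249 + 0.5925 + 0.6819) / 5 = 0.644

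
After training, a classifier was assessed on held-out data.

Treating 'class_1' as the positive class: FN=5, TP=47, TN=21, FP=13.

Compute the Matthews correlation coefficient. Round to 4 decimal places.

0.5552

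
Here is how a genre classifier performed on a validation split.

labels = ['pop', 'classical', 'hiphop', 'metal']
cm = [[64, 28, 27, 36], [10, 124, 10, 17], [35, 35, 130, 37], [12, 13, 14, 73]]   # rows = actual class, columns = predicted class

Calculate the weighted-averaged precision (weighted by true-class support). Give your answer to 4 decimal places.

Per-class precision (TP/(TP+FP)):
  pop: TP=64, FP=10+35+12=57 → 64/121 = 0.52893
  classical: TP=124, FP=28+35+13=76 → 124/200 = 0.62000
  hiphop: TP=130, FP=27+10+14=51 → 130/181 = 0.71823
  metal: TP=73, FP=36+17+37=90 → 73/163 = 0.44785
Weighted-precision = Σ (supportᵢ/N)·precisionᵢ with N=665: (155/665)·0.52893 + (161/665)·0.62000 + (237/665)·0.71823 + (112/665)·0.44785 = 0.6048

0.6048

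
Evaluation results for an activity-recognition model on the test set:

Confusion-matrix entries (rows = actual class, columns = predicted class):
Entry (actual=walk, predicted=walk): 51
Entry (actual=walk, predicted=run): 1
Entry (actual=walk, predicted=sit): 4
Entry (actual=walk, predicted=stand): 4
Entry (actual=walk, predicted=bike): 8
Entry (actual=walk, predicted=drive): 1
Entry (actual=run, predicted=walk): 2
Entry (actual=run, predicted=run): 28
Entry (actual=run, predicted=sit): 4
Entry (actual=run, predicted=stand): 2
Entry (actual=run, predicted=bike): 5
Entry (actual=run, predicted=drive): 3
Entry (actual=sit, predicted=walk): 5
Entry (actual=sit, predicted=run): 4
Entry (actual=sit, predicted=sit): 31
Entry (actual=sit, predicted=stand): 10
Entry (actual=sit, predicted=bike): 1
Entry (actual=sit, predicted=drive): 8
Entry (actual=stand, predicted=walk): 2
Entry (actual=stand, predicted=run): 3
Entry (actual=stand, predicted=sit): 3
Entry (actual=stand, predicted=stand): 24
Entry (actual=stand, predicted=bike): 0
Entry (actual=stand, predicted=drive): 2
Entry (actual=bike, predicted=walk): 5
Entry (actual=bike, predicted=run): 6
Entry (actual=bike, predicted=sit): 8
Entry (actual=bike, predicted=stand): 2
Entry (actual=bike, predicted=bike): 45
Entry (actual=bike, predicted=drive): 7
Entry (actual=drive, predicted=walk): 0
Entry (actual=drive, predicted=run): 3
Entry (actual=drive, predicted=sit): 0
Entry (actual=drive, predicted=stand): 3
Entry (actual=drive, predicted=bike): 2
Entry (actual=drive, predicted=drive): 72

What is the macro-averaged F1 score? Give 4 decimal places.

0.6785

Per-class F1 score (2·TP/(2·TP+FP+FN)):
  walk: TP=51, FP=2+5+2+5+0=14, FN=1+4+4+8+1=18 → 102/134 = 0.76119
  run: TP=28, FP=1+4+3+6+3=17, FN=2+4+2+5+3=16 → 56/89 = 0.62921
  sit: TP=31, FP=4+4+3+8+0=19, FN=5+4+10+1+8=28 → 62/109 = 0.56881
  stand: TP=24, FP=4+2+10+2+3=21, FN=2+3+3+0+2=10 → 48/79 = 0.60759
  bike: TP=45, FP=8+5+1+0+2=16, FN=5+6+8+2+7=28 → 90/134 = 0.67164
  drive: TP=72, FP=1+3+8+2+7=21, FN=0+3+0+3+2=8 → 144/173 = 0.83237
Macro-F1 score = mean = (0.76119 + 0.62921 + 0.56881 + 0.60759 + 0.67164 + 0.83237) / 6 = 0.6785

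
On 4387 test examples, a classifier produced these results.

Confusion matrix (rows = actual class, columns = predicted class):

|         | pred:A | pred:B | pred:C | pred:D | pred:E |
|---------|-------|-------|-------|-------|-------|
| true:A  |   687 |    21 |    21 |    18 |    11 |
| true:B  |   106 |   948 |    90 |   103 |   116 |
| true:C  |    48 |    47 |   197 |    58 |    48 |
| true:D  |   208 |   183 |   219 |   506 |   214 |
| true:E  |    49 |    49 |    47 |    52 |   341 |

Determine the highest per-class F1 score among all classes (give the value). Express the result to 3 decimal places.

Per-class F1 score (2·TP/(2·TP+FP+FN)):
  A: TP=687, FP=106+48+208+49=411, FN=21+21+18+11=71 → 1374/1856 = 0.7403
  B: TP=948, FP=21+47+183+49=300, FN=106+90+103+116=415 → 1896/2611 = 0.7262
  C: TP=197, FP=21+90+219+47=377, FN=48+47+58+48=201 → 394/972 = 0.4053
  D: TP=506, FP=18+103+58+52=231, FN=208+183+219+214=824 → 1012/2067 = 0.4896
  E: TP=341, FP=11+116+48+214=389, FN=49+49+47+52=197 → 682/1268 = 0.5379
Highest is class 'A' with F1 score = 0.740.

0.740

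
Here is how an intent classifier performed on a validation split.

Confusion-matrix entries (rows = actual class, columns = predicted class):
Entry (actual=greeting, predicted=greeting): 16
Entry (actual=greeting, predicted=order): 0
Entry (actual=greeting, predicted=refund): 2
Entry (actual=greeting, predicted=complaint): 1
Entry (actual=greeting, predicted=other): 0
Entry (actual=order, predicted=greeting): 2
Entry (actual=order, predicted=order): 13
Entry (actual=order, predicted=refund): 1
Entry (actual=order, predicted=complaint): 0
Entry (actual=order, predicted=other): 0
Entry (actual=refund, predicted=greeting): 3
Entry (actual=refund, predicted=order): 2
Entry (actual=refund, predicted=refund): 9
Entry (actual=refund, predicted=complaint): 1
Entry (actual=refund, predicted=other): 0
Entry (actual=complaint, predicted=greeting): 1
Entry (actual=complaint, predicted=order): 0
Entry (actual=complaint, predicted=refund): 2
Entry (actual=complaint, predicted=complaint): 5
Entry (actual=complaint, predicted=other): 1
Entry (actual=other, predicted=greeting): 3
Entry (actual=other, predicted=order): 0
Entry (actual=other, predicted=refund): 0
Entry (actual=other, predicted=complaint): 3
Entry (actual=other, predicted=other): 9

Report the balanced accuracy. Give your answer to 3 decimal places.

0.682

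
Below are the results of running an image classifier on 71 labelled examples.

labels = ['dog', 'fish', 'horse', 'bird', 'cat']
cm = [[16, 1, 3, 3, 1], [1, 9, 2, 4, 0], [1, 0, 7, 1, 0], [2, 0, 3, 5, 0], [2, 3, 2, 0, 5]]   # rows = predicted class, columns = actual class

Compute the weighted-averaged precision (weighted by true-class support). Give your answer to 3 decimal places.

Per-class precision (TP/(TP+FP)):
  dog: TP=16, FP=1+3+3+1=8 → 16/24 = 0.6667
  fish: TP=9, FP=1+2+4+0=7 → 9/16 = 0.5625
  horse: TP=7, FP=1+0+1+0=2 → 7/9 = 0.7778
  bird: TP=5, FP=2+0+3+0=5 → 5/10 = 0.5000
  cat: TP=5, FP=2+3+2+0=7 → 5/12 = 0.4167
Weighted-precision = Σ (supportᵢ/N)·precisionᵢ with N=71: (22/71)·0.6667 + (13/71)·0.5625 + (17/71)·0.7778 + (13/71)·0.5000 + (6/71)·0.4167 = 0.623

0.623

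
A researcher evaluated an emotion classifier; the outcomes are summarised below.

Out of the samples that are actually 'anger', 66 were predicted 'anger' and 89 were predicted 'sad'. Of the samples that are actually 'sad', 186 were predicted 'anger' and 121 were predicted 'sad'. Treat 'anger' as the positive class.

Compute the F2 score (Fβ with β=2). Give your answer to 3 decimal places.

0.378

Fβ = (1+β²)·TP / ((1+β²)·TP + β²·FN + FP), with β²=4
= 5·66 / (5·66 + 4·89 + 186) = 0.378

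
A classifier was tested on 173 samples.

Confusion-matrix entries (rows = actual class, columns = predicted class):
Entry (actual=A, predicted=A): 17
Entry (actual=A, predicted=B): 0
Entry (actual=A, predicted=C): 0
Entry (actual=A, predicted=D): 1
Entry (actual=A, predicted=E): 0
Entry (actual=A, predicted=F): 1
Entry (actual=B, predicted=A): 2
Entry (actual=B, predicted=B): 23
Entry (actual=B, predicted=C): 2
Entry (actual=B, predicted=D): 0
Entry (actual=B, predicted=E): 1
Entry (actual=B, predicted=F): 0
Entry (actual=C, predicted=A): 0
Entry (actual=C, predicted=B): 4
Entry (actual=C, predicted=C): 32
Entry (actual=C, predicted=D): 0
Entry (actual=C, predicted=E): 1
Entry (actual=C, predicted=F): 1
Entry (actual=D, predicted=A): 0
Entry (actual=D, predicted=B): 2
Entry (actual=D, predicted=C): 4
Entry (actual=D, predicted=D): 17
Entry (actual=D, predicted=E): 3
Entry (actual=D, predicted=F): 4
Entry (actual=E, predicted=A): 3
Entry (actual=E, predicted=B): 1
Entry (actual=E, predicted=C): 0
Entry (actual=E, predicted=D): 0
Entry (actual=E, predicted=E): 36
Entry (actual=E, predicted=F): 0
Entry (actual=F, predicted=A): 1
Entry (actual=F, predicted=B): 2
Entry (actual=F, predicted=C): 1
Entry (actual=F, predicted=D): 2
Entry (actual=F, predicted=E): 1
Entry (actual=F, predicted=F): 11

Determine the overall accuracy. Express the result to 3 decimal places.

0.786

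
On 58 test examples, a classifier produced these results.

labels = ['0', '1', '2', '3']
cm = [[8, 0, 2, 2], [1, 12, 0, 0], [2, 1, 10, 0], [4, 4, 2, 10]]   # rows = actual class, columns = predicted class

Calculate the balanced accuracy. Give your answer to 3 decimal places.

0.715

Balanced accuracy = mean of per-class recall.
  0: recall = 8/12 = 0.6667
  1: recall = 12/13 = 0.9231
  2: recall = 10/13 = 0.7692
  3: recall = 10/20 = 0.5000
Mean = (0.6667 + 0.9231 + 0.7692 + 0.5000) / 4 = 0.715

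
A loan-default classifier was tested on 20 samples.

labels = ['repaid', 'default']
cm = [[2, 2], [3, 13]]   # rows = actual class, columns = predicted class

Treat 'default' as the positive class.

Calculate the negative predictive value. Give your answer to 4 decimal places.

0.4000

NPV = TN/(TN+FN) = 2/(2+3) = 0.4000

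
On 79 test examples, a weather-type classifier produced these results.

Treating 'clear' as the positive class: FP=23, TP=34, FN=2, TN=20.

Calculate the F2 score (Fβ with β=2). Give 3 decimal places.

0.846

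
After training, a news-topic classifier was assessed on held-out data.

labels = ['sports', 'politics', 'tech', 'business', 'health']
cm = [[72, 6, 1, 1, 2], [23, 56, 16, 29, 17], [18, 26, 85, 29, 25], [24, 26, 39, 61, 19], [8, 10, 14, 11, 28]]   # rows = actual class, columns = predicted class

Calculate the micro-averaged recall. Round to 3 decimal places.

0.467

Micro-averaging pools counts across classes: ΣTP=302, ΣFP=344, ΣFN=344.
Micro-recall = TP/(TP+FN) on pooled counts = 0.467 (equals overall accuracy in single-label multiclass).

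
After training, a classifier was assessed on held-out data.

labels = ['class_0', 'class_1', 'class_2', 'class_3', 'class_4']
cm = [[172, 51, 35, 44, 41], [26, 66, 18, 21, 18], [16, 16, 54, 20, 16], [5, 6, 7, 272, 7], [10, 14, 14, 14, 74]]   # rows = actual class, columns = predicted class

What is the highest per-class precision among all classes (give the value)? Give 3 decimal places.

0.751

Per-class precision (TP/(TP+FP)):
  class_0: TP=172, FP=26+16+5+10=57 → 172/229 = 0.7511
  class_1: TP=66, FP=51+16+6+14=87 → 66/153 = 0.4314
  class_2: TP=54, FP=35+18+7+14=74 → 54/128 = 0.4219
  class_3: TP=272, FP=44+21+20+14=99 → 272/371 = 0.7332
  class_4: TP=74, FP=41+18+16+7=82 → 74/156 = 0.4744
Highest is class 'class_0' with precision = 0.751.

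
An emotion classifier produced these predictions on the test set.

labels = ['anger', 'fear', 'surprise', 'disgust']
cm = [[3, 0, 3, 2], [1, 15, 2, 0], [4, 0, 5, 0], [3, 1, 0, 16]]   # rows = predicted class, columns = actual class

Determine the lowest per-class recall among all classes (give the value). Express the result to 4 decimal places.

Per-class recall (TP/(TP+FN)):
  anger: TP=3, FN=1+4+3=8 → 3/11 = 0.27273
  fear: TP=15, FN=0+0+1=1 → 15/16 = 0.93750
  surprise: TP=5, FN=3+2+0=5 → 5/10 = 0.50000
  disgust: TP=16, FN=2+0+0=2 → 16/18 = 0.88889
Lowest is class 'anger' with recall = 0.2727.

0.2727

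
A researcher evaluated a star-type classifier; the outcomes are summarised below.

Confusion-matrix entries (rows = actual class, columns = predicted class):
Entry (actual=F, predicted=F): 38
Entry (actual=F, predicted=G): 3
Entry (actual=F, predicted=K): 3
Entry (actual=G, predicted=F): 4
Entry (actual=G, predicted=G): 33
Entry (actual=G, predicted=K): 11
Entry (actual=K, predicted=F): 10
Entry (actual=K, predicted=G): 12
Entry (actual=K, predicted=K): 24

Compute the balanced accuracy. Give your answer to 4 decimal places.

Balanced accuracy = mean of per-class recall.
  F: recall = 38/44 = 0.86364
  G: recall = 33/48 = 0.68750
  K: recall = 24/46 = 0.52174
Mean = (0.86364 + 0.68750 + 0.52174) / 3 = 0.6910

0.6910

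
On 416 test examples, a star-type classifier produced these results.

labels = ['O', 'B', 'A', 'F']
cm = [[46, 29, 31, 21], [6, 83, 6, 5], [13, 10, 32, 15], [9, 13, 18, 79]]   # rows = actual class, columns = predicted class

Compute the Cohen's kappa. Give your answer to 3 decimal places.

Observed agreement pₒ = trace/N = 240/416 = 0.5769
Expected agreement pₑ = Σ (rowᵢ·colᵢ)/N² = (127·74 + 100·135 + 70·87 + 119·120)/416² = 0.2500
κ = (pₒ − pₑ)/(1 − pₑ) = (0.5769 − 0.2500)/(1 − 0.2500) = 0.436

0.436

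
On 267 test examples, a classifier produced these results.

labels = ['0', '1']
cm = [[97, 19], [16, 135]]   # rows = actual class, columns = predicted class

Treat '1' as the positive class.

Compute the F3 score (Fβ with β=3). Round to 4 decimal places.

Fβ = (1+β²)·TP / ((1+β²)·TP + β²·FN + FP), with β²=9
= 10·135 / (10·135 + 9·16 + 19) = 0.8923

0.8923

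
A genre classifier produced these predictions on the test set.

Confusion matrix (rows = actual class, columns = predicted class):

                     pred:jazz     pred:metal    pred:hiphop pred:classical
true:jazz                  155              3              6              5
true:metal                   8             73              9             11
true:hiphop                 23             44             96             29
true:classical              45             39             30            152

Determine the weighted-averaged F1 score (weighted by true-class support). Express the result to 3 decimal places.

Per-class F1 score (2·TP/(2·TP+FP+FN)):
  jazz: TP=155, FP=8+23+45=76, FN=3+6+5=14 → 310/400 = 0.7750
  metal: TP=73, FP=3+44+39=86, FN=8+9+11=28 → 146/260 = 0.5615
  hiphop: TP=96, FP=6+9+30=45, FN=23+44+29=96 → 192/333 = 0.5766
  classical: TP=152, FP=5+11+29=45, FN=45+39+30=114 → 304/463 = 0.6566
Weighted-F1 score = Σ (supportᵢ/N)·F1 scoreᵢ with N=728: (169/728)·0.7750 + (101/728)·0.5615 + (192/728)·0.5766 + (266/728)·0.6566 = 0.650

0.650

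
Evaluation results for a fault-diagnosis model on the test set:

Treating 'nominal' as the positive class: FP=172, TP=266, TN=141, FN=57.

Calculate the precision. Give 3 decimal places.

Precision = TP/(TP+FP) = 266/(266+172) = 266/438 = 0.607

0.607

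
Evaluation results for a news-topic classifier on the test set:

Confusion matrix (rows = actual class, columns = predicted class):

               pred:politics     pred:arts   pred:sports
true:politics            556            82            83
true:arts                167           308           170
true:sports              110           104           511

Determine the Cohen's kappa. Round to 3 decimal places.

0.484

Observed agreement pₒ = trace/N = 1375/2091 = 0.6576
Expected agreement pₑ = Σ (rowᵢ·colᵢ)/N² = (721·833 + 645·494 + 725·764)/2091² = 0.3369
κ = (pₒ − pₑ)/(1 − pₑ) = (0.6576 − 0.3369)/(1 − 0.3369) = 0.484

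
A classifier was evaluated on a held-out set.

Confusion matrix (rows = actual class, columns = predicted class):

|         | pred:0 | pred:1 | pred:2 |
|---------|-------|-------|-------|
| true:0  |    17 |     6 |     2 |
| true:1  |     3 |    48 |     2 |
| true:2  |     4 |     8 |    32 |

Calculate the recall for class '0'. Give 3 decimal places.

0.680

One-vs-rest for '0': TP = diagonal; FP = other classes predicted '0'; FN = '0' predicted as other.
recall = TP/(TP+FN).
0: TP=17, FN=6+2=8 → 17/25 = 0.6800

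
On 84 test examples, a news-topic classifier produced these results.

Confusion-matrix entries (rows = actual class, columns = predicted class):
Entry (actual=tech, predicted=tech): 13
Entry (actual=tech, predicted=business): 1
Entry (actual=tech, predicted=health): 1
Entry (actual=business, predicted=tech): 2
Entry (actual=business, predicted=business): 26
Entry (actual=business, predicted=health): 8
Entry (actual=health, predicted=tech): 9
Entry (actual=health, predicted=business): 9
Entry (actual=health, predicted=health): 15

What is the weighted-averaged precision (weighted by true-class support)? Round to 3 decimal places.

0.652

Per-class precision (TP/(TP+FP)):
  tech: TP=13, FP=2+9=11 → 13/24 = 0.5417
  business: TP=26, FP=1+9=10 → 26/36 = 0.7222
  health: TP=15, FP=1+8=9 → 15/24 = 0.6250
Weighted-precision = Σ (supportᵢ/N)·precisionᵢ with N=84: (15/84)·0.5417 + (36/84)·0.7222 + (33/84)·0.6250 = 0.652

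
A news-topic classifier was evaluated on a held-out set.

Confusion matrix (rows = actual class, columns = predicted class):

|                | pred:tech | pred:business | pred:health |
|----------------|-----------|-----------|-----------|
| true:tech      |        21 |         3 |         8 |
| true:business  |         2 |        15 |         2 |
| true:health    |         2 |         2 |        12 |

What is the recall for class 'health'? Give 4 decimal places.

Treat 'health' as positive and all other classes as negative.
recall = TP/(TP+FN).
health: TP=12, FN=2+2=4 → 12/16 = 0.75000

0.7500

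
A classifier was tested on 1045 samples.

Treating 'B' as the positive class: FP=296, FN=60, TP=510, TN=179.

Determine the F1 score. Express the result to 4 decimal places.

0.7413

Precision = TP/(TP+FP) = 510/806 = 0.6328
Recall = TP/(TP+FN) = 510/570 = 0.8947
F1 = 2·TP/(2·TP+FP+FN) = 1020/1376 = 0.7413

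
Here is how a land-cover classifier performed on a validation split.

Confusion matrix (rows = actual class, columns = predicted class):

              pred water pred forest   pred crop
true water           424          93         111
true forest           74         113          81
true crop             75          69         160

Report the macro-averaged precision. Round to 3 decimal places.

0.535

Per-class precision (TP/(TP+FP)):
  water: TP=424, FP=74+75=149 → 424/573 = 0.7400
  forest: TP=113, FP=93+69=162 → 113/275 = 0.4109
  crop: TP=160, FP=111+81=192 → 160/352 = 0.4545
Macro-precision = mean = (0.7400 + 0.4109 + 0.4545) / 3 = 0.535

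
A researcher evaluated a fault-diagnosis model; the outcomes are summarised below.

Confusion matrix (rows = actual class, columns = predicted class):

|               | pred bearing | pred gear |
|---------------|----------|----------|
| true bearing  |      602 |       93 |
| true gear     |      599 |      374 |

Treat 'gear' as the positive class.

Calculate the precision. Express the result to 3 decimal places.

Precision = TP/(TP+FP) = 374/(374+93) = 374/467 = 0.801

0.801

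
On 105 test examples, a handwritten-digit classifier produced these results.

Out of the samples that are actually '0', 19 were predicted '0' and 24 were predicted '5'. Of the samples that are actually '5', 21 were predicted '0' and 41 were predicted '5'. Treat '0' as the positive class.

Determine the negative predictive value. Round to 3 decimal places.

0.631

NPV = TN/(TN+FN) = 41/(41+24) = 0.631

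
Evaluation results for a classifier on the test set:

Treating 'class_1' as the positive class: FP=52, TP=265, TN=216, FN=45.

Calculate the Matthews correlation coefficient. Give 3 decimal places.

MCC = (TP·TN − FP·FN) / √((TP+FP)(TP+FN)(TN+FP)(TN+FN))
Numerator = 265·216 − 52·45 = 54900
Denominator = √(317·310·268·261) = √6873789960 = 82908.3226
MCC = 54900 / 82908.3226 = 0.662

0.662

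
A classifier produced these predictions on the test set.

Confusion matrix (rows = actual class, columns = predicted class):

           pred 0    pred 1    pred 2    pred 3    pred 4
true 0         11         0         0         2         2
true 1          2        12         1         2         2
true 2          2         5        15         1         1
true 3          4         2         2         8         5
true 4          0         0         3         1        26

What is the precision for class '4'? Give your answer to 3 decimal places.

0.722

Treat '4' as positive and all other classes as negative.
precision = TP/(TP+FP).
4: TP=26, FP=2+2+1+5=10 → 26/36 = 0.7222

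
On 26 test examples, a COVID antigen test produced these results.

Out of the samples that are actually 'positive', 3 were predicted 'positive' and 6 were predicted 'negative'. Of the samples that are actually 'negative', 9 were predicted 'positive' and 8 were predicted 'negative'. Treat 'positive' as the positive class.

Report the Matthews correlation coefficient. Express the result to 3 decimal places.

-0.187

MCC = (TP·TN − FP·FN) / √((TP+FP)(TP+FN)(TN+FP)(TN+FN))
Numerator = 3·8 − 9·6 = -30
Denominator = √(12·9·17·14) = √25704 = 160.3247
MCC = -30 / 160.3247 = -0.187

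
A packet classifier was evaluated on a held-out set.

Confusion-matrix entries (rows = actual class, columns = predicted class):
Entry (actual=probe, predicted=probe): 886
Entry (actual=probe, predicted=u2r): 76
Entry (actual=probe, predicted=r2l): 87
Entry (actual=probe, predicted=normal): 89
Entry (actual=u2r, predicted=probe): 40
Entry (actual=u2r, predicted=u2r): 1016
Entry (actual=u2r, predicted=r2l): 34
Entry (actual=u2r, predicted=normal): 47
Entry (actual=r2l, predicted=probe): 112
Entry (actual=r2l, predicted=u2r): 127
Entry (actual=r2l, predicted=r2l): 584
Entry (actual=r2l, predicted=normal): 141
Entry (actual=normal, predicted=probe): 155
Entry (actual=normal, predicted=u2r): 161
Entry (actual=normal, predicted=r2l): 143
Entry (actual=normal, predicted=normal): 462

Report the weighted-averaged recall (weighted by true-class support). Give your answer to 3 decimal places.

Per-class recall (TP/(TP+FN)):
  probe: TP=886, FN=76+87+89=252 → 886/1138 = 0.7786
  u2r: TP=1016, FN=40+34+47=121 → 1016/1137 = 0.8936
  r2l: TP=584, FN=112+127+141=380 → 584/964 = 0.6058
  normal: TP=462, FN=155+161+143=459 → 462/921 = 0.5016
Weighted-recall = Σ (supportᵢ/N)·recallᵢ with N=4160: (1138/4160)·0.7786 + (1137/4160)·0.8936 + (964/4160)·0.6058 + (921/4160)·0.5016 = 0.709

0.709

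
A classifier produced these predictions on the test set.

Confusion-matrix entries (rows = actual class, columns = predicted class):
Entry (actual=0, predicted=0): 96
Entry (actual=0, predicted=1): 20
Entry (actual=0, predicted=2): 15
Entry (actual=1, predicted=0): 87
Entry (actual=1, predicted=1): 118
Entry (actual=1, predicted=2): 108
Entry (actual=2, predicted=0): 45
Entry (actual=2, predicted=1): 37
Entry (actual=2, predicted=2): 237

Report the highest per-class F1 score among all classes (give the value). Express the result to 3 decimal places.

0.698

Per-class F1 score (2·TP/(2·TP+FP+FN)):
  0: TP=96, FP=87+45=132, FN=20+15=35 → 192/359 = 0.5348
  1: TP=118, FP=20+37=57, FN=87+108=195 → 236/488 = 0.4836
  2: TP=237, FP=15+108=123, FN=45+37=82 → 474/679 = 0.6981
Highest is class '2' with F1 score = 0.698.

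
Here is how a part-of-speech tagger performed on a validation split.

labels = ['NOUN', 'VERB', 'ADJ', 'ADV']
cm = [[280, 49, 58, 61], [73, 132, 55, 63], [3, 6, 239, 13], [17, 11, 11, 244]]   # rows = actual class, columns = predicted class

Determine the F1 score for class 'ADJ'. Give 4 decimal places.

0.7660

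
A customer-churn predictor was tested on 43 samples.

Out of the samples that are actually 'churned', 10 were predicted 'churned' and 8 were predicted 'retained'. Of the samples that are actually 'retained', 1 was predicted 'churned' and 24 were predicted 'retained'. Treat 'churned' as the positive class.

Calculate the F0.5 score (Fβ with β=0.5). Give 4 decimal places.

0.8065

Fβ = (1+β²)·TP / ((1+β²)·TP + β²·FN + FP), with β²=1/4
= 1.25·10 / (1.25·10 + 0.25·8 + 1) = 0.8065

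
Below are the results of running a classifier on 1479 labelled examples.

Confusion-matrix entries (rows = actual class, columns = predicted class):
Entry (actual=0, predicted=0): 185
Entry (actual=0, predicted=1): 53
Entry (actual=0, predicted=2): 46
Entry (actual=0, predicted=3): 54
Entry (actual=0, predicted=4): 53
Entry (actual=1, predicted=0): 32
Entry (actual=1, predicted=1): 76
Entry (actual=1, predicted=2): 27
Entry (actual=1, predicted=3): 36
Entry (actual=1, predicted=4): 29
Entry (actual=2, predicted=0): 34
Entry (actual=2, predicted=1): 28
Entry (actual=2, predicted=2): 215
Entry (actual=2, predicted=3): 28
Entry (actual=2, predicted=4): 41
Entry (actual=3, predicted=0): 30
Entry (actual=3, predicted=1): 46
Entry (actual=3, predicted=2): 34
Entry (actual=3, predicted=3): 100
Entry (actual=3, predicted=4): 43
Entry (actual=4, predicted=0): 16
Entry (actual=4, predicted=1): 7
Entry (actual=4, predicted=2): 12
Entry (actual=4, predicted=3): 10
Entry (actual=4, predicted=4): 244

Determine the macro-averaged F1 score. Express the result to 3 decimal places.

Per-class F1 score (2·TP/(2·TP+FP+FN)):
  0: TP=185, FP=32+34+30+16=112, FN=53+46+54+53=206 → 370/688 = 0.5378
  1: TP=76, FP=53+28+46+7=134, FN=32+27+36+29=124 → 152/410 = 0.3707
  2: TP=215, FP=46+27+34+12=119, FN=34+28+28+41=131 → 430/680 = 0.6324
  3: TP=100, FP=54+36+28+10=128, FN=30+46+34+43=153 → 200/481 = 0.4158
  4: TP=244, FP=53+29+41+43=166, FN=16+7+12+10=45 → 488/699 = 0.6981
Macro-F1 score = mean = (0.5378 + 0.3707 + 0.6324 + 0.4158 + 0.6981) / 5 = 0.531

0.531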